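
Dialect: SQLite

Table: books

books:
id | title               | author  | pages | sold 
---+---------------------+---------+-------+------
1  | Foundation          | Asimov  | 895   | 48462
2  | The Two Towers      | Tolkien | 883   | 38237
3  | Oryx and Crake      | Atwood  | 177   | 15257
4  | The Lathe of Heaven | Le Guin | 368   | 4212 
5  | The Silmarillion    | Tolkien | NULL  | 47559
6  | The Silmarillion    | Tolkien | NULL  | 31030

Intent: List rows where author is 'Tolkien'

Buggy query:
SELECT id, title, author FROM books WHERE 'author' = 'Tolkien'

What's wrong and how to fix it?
Bug: Single quotes denote string literals in SQL; the column name is being compared as a constant string

Fix: Remove the quotes around the column name (or use double quotes for an identifier)

Corrected query:
SELECT id, title, author FROM books WHERE author = 'Tolkien'

Result:
id | title            | author 
---+------------------+--------
2  | The Two Towers   | Tolkien
5  | The Silmarillion | Tolkien
6  | The Silmarillion | Tolkien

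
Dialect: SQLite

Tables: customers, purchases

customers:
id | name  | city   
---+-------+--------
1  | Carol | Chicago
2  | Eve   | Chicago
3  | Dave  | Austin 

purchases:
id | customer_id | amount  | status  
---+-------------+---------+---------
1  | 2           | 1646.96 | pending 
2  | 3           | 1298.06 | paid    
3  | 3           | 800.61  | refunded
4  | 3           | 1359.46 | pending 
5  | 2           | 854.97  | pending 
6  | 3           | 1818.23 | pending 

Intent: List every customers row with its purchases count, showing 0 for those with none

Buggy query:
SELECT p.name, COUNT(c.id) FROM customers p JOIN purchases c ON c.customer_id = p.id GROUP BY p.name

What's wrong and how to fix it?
Bug: INNER JOIN drops customers rows that have no matching purchases rows

Fix: Use LEFT JOIN so parents without children still appear (COUNT(c.id) gives 0)

Corrected query:
SELECT p.name, COUNT(c.id) FROM customers p LEFT JOIN purchases c ON c.customer_id = p.id GROUP BY p.name

Result:
name  | COUNT(c.id)
------+------------
Carol | 0          
Dave  | 4          
Eve   | 2          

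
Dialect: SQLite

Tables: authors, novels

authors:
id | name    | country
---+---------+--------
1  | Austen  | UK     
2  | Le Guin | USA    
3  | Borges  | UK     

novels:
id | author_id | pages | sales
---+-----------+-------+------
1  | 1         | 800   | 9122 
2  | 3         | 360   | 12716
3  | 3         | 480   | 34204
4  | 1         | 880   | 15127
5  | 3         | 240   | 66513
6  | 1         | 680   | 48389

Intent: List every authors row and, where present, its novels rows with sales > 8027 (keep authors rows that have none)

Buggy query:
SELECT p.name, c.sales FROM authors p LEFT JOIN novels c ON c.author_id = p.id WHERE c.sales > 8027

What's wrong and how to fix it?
Bug: Filtering c.sales in WHERE discards the NULL rows produced by LEFT JOIN, turning it into an inner join

Fix: Move the right-table condition into the ON clause so unmatched parents are kept

Corrected query:
SELECT p.name, c.sales FROM authors p LEFT JOIN novels c ON c.author_id = p.id AND c.sales > 8027

Result:
name    | sales
--------+------
Austen  | 9122 
Austen  | 15127
Austen  | 48389
Le Guin | NULL 
Borges  | 12716
Borges  | 34204
Borges  | 66513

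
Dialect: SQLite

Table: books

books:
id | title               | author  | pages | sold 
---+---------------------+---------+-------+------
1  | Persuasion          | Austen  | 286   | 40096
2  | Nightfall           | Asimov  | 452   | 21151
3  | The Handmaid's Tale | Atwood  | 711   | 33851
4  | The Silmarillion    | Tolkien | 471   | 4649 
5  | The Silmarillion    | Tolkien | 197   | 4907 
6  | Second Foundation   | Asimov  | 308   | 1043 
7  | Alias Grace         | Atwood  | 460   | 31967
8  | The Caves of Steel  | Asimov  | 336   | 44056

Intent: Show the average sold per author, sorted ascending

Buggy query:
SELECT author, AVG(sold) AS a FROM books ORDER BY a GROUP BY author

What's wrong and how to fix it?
Bug: ORDER BY appears before GROUP BY; SQL clause order requires GROUP BY first

Fix: Reorder: SELECT … FROM … GROUP BY … ORDER BY …

Corrected query:
SELECT author, AVG(sold) AS a FROM books GROUP BY author ORDER BY a

Result:
author  | a           
--------+-------------
Tolkien | 4778        
Asimov  | 22083.333333
Atwood  | 32909       
Austen  | 40096       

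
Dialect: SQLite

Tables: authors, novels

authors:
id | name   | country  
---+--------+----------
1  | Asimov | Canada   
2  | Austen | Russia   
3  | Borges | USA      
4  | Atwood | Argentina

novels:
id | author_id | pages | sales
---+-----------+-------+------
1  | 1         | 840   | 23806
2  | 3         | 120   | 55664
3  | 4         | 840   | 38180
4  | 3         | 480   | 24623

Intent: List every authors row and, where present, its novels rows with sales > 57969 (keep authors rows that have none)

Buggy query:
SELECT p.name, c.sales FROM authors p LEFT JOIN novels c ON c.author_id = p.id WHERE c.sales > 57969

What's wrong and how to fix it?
Bug: Filtering c.sales in WHERE discards the NULL rows produced by LEFT JOIN, turning it into an inner join

Fix: Put 'c.sales > 57969' in the JOIN's ON clause instead of WHERE

Corrected query:
SELECT p.name, c.sales FROM authors p LEFT JOIN novels c ON c.author_id = p.id AND c.sales > 57969

Result:
name   | sales
-------+------
Asimov | NULL 
Austen | NULL 
Borges | NULL 
Atwood | NULL 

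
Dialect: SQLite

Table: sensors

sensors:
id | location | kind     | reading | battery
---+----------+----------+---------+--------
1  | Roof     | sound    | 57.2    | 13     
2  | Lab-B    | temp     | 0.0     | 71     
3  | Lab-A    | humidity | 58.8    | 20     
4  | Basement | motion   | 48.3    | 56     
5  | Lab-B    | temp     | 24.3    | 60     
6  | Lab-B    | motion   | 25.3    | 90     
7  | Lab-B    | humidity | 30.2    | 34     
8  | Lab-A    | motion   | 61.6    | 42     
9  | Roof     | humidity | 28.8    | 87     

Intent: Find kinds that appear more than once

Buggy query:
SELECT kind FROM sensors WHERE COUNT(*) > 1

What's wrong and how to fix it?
Bug: COUNT(*) is an aggregate and cannot be used in WHERE

Fix: Group first, then use HAVING for the count condition

Corrected query:
SELECT kind FROM sensors GROUP BY kind HAVING COUNT(*) > 1

Result:
kind    
--------
humidity
motion  
temp    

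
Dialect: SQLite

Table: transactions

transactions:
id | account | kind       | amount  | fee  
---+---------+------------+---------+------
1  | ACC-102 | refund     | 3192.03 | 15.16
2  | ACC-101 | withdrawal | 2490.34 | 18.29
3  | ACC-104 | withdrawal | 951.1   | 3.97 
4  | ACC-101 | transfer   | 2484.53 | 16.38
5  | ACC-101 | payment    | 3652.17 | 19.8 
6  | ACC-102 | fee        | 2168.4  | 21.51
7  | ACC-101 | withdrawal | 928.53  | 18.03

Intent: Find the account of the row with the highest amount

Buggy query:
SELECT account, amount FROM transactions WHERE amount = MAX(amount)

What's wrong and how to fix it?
Bug: MAX(amount) is an aggregate and cannot be used directly in WHERE

Fix: Wrap MAX in a scalar subquery so WHERE compares against a single value

Corrected query:
SELECT account, amount FROM transactions WHERE amount = (SELECT MAX(amount) FROM transactions)

Result:
account | amount 
--------+--------
ACC-101 | 3652.17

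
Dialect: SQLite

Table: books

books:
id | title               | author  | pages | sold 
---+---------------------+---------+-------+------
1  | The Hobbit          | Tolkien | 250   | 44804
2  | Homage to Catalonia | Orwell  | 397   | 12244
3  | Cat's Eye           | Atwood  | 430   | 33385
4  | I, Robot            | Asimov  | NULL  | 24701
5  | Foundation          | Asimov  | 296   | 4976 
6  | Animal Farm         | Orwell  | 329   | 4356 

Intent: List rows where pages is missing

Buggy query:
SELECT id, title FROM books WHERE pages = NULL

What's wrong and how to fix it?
Bug: '= NULL' is always unknown in SQL three-valued logic, so no rows match

Fix: Use IS NULL to test for NULL

Corrected query:
SELECT id, title FROM books WHERE pages IS NULL

Result:
id | title   
---+---------
4  | I, Robot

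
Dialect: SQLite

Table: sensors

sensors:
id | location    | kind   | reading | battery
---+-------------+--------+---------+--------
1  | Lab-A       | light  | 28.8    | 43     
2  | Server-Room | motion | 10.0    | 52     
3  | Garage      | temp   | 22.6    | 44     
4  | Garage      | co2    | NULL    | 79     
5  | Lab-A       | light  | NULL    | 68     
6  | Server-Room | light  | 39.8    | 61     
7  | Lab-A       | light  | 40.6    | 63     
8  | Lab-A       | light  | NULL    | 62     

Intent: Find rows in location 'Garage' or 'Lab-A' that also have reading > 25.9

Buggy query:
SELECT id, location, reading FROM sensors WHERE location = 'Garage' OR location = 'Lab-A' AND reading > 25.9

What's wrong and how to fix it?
Bug: Without parentheses, AND is evaluated before OR, so the reading filter only applies to the 'Lab-A' branch

Fix: Add parentheses around the OR so the AND applies to both alternatives

Corrected query:
SELECT id, location, reading FROM sensors WHERE (location = 'Garage' OR location = 'Lab-A') AND reading > 25.9

Result:
id | location | reading
---+----------+--------
1  | Lab-A    | 28.8   
7  | Lab-A    | 40.6   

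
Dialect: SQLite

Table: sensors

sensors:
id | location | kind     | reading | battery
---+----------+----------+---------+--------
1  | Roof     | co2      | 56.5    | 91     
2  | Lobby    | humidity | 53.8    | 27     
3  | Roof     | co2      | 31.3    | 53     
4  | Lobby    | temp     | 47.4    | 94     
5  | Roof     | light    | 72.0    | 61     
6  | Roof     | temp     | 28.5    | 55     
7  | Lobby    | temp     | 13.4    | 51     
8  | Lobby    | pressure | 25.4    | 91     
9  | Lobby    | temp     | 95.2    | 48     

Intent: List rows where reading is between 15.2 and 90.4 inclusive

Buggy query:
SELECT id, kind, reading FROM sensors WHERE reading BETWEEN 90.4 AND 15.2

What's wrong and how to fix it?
Bug: The bounds are reversed; BETWEEN a AND b requires a <= b to match anything

Fix: Swap the bounds so the smaller value comes first

Corrected query:
SELECT id, kind, reading FROM sensors WHERE reading BETWEEN 15.2 AND 90.4

Result:
id | kind     | reading
---+----------+--------
1  | co2      | 56.5   
2  | humidity | 53.8   
3  | co2      | 31.3   
4  | temp     | 47.4   
5  | light    | 72     
6  | temp     | 28.5   
8  | pressure | 25.4   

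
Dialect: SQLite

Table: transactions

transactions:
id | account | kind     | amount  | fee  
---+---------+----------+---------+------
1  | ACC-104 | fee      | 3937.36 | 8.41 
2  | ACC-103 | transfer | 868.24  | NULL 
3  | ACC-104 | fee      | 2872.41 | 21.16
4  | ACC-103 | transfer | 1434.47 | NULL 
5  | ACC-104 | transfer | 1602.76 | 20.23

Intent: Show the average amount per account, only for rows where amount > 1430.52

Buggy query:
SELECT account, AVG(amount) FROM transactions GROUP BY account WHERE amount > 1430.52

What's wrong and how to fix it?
Bug: Row-level WHERE must come before GROUP BY in the clause order

Fix: Place WHERE between FROM and GROUP BY

Corrected query:
SELECT account, AVG(amount) FROM transactions WHERE amount > 1430.52 GROUP BY account

Result:
account | AVG(amount)
--------+------------
ACC-103 | 1434.47    
ACC-104 | 2804.176667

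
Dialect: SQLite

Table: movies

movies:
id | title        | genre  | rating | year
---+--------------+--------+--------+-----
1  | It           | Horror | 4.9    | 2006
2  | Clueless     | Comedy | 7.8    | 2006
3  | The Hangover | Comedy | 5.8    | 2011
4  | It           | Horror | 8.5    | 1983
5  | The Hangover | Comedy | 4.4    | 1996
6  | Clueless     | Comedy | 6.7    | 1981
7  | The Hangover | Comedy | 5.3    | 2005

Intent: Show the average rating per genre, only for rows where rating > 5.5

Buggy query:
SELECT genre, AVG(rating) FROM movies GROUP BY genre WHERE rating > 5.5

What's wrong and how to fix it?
Bug: Row-level WHERE must come before GROUP BY in the clause order

Fix: Place WHERE between FROM and GROUP BY

Corrected query:
SELECT genre, AVG(rating) FROM movies WHERE rating > 5.5 GROUP BY genre

Result:
genre  | AVG(rating)
-------+------------
Comedy | 6.766667   
Horror | 8.5        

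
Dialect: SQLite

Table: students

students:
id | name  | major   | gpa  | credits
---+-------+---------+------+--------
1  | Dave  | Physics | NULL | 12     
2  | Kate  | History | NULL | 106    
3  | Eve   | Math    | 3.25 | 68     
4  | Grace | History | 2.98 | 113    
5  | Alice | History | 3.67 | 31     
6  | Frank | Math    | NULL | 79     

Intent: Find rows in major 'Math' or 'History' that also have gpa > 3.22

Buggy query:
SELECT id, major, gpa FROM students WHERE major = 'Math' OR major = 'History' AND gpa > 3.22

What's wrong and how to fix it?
Bug: AND binds tighter than OR, so this parses as major = 'Math' OR (major = 'History' AND gpa > 3.22)

Fix: Add parentheses around the OR so the AND applies to both alternatives

Corrected query:
SELECT id, major, gpa FROM students WHERE (major = 'Math' OR major = 'History') AND gpa > 3.22

Result:
id | major   | gpa 
---+---------+-----
3  | Math    | 3.25
5  | History | 3.67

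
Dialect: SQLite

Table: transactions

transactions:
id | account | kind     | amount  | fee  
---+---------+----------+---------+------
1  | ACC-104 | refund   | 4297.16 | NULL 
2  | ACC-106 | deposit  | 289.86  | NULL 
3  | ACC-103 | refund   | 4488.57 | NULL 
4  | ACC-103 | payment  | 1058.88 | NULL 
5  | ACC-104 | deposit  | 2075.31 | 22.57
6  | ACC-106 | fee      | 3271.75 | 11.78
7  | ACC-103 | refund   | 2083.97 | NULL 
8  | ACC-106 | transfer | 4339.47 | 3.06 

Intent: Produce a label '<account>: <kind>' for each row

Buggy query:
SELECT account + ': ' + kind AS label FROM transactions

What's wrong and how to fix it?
Bug: '+' is numeric addition; on text columns SQLite converts them to 0 instead of concatenating

Fix: Replace + with || to concatenate text

Corrected query:
SELECT account || ': ' || kind AS label FROM transactions

Result:
label            
-----------------
ACC-104: refund  
ACC-106: deposit 
ACC-103: refund  
ACC-103: payment 
ACC-104: deposit 
ACC-106: fee     
ACC-103: refund  
ACC-106: transfer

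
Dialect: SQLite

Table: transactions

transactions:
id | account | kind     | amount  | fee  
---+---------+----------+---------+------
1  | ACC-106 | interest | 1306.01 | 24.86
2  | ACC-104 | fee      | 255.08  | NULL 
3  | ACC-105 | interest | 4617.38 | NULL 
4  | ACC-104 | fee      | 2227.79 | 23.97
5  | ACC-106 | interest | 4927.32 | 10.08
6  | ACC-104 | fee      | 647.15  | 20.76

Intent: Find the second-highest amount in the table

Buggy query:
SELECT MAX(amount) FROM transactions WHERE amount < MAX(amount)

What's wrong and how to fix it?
Bug: The inner MAX is an aggregate inside WHERE, which is not allowed

Fix: Put the inner MAX in a scalar subquery

Corrected query:
SELECT MAX(amount) FROM transactions WHERE amount < (SELECT MAX(amount) FROM transactions)

Result:
MAX(amount)
-----------
4617.38    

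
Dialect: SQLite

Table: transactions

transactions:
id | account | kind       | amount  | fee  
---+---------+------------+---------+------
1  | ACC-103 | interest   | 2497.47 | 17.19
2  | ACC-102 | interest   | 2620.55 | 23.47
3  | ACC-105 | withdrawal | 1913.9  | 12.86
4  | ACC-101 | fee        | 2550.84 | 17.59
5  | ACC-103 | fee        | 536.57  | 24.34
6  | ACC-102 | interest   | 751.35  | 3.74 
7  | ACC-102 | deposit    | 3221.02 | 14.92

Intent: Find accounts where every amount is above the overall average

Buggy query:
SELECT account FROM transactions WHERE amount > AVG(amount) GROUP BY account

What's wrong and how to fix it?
Bug: WHERE evaluates per row before aggregation, so AVG() is unavailable

Fix: Compute the overall average in a scalar subquery and compare each group's MIN against it in HAVING

Corrected query:
SELECT account FROM transactions GROUP BY account HAVING MIN(amount) > (SELECT AVG(amount) FROM transactions)

Result:
account
-------
ACC-101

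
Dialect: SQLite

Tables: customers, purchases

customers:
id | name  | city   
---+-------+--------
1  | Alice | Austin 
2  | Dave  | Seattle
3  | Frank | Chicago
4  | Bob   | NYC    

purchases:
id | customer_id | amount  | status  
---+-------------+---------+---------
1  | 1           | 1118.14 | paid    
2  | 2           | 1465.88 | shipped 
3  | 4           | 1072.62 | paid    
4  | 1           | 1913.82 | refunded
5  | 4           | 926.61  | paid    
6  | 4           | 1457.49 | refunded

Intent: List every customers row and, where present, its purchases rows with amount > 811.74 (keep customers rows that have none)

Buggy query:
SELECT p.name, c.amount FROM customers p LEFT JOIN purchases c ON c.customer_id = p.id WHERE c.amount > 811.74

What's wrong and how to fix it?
Bug: Filtering c.amount in WHERE discards the NULL rows produced by LEFT JOIN, turning it into an inner join

Fix: Move the right-table condition into the ON clause so unmatched parents are kept

Corrected query:
SELECT p.name, c.amount FROM customers p LEFT JOIN purchases c ON c.customer_id = p.id AND c.amount > 811.74

Result:
name  | amount 
------+--------
Alice | 1118.14
Alice | 1913.82
Dave  | 1465.88
Frank | NULL   
Bob   | 926.61 
Bob   | 1072.62
Bob   | 1457.49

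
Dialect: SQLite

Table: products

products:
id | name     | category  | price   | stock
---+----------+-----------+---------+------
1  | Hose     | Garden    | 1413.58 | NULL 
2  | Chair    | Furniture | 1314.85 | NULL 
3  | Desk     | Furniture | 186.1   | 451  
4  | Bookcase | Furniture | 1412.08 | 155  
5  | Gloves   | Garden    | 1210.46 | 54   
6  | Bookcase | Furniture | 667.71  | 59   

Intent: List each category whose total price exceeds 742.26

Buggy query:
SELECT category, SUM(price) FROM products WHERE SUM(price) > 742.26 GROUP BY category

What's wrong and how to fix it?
Bug: Aggregate functions cannot appear in a WHERE clause

Fix: Move the aggregate condition to a HAVING clause

Corrected query:
SELECT category, SUM(price) FROM products GROUP BY category HAVING SUM(price) > 742.26

Result:
category  | SUM(price)
----------+-----------
Furniture | 3580.74   
Garden    | 2624.04   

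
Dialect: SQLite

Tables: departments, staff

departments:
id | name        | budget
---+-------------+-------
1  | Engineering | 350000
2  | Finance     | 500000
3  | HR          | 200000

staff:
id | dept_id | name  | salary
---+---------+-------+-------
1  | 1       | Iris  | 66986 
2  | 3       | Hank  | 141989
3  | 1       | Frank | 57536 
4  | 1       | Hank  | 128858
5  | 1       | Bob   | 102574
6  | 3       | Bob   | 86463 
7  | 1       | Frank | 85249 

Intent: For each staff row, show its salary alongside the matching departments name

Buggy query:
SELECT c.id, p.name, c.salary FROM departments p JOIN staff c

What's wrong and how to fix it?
Bug: JOIN with no ON clause produces a cartesian product; every staff row pairs with every departments row

Fix: Add ON c.dept_id = p.id to the JOIN

Corrected query:
SELECT c.id, p.name, c.salary FROM departments p JOIN staff c ON c.dept_id = p.id

Result:
id | name        | salary
---+-------------+-------
1  | Engineering | 66986 
2  | HR          | 141989
3  | Engineering | 57536 
4  | Engineering | 128858
5  | Engineering | 102574
6  | HR          | 86463 
7  | Engineering | 85249 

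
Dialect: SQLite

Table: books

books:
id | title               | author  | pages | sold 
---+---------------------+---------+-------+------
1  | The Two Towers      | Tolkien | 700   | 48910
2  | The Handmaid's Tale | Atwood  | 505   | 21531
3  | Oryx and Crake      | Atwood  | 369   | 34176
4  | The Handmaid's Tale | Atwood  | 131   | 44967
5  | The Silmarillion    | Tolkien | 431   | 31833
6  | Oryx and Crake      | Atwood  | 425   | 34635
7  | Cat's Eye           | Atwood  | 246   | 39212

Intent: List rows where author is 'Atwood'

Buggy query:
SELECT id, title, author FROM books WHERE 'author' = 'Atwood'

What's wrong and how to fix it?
Bug: 'author' in single quotes is a string literal, not the column; the comparison is literal-vs-literal and never true

Fix: Remove the quotes around the column name (or use double quotes for an identifier)

Corrected query:
SELECT id, title, author FROM books WHERE author = 'Atwood'

Result:
id | title               | author
---+---------------------+-------
2  | The Handmaid's Tale | Atwood
3  | Oryx and Crake      | Atwood
4  | The Handmaid's Tale | Atwood
6  | Oryx and Crake      | Atwood
7  | Cat's Eye           | Atwood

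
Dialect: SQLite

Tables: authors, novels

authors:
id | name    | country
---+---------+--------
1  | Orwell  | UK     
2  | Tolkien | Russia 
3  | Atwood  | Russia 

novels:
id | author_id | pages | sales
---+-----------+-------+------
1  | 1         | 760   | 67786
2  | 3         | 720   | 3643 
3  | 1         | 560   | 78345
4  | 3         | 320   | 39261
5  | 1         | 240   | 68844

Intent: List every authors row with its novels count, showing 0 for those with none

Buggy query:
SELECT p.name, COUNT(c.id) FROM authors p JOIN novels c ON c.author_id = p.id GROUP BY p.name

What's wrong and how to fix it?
Bug: An inner join excludes parents with zero children

Fix: Switch to LEFT JOIN to retain unmatched parent rows

Corrected query:
SELECT p.name, COUNT(c.id) FROM authors p LEFT JOIN novels c ON c.author_id = p.id GROUP BY p.name

Result:
name    | COUNT(c.id)
--------+------------
Atwood  | 2          
Orwell  | 3          
Tolkien | 0          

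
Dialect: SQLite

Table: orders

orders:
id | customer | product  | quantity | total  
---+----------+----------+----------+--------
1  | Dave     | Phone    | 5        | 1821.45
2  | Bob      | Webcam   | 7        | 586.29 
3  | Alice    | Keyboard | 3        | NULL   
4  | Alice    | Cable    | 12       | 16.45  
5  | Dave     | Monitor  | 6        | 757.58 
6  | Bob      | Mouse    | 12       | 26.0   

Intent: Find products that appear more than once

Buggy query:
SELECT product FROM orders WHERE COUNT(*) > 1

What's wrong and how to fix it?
Bug: COUNT(*) is an aggregate and cannot be used in WHERE

Fix: GROUP BY product, then filter groups with HAVING COUNT(*) > 1

Corrected query:
SELECT product FROM orders GROUP BY product HAVING COUNT(*) > 1

Result:
(no rows)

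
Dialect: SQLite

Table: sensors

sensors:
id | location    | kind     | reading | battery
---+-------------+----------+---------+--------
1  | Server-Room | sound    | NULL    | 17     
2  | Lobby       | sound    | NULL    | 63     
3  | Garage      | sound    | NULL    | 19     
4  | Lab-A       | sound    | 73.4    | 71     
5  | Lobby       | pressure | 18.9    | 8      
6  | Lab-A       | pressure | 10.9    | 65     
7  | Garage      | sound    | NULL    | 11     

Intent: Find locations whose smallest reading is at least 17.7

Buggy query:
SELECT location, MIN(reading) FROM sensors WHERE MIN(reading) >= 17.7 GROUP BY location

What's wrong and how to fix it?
Bug: Aggregates like MIN are computed per group after WHERE runs

Fix: Replace WHERE with HAVING after the GROUP BY

Corrected query:
SELECT location, MIN(reading) FROM sensors GROUP BY location HAVING MIN(reading) >= 17.7

Result:
location | MIN(reading)
---------+-------------
Lobby    | 18.9        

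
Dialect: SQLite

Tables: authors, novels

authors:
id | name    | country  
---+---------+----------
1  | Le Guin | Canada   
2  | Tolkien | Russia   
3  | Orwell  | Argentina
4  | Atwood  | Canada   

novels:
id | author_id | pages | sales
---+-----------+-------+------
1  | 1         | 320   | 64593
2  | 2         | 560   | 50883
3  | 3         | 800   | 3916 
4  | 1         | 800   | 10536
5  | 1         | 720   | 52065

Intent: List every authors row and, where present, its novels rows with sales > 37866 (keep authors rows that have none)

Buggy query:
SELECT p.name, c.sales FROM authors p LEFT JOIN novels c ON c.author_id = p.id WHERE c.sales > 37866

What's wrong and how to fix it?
Bug: Filtering c.sales in WHERE discards the NULL rows produced by LEFT JOIN, turning it into an inner join

Fix: Move the right-table condition into the ON clause so unmatched parents are kept

Corrected query:
SELECT p.name, c.sales FROM authors p LEFT JOIN novels c ON c.author_id = p.id AND c.sales > 37866

Result:
name    | sales
--------+------
Le Guin | 52065
Le Guin | 64593
Tolkien | 50883
Orwell  | NULL 
Atwood  | NULL 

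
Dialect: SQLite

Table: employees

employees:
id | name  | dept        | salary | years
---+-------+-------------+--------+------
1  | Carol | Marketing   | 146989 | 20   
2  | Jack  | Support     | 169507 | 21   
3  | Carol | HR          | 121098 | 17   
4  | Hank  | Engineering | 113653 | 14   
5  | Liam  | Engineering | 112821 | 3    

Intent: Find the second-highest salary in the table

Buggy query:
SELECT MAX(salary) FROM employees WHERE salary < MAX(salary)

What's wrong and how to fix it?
Bug: MAX(salary) on the right of the comparison is an aggregate-in-WHERE error

Fix: Put the inner MAX in a scalar subquery

Corrected query:
SELECT MAX(salary) FROM employees WHERE salary < (SELECT MAX(salary) FROM employees)

Result:
MAX(salary)
-----------
146989     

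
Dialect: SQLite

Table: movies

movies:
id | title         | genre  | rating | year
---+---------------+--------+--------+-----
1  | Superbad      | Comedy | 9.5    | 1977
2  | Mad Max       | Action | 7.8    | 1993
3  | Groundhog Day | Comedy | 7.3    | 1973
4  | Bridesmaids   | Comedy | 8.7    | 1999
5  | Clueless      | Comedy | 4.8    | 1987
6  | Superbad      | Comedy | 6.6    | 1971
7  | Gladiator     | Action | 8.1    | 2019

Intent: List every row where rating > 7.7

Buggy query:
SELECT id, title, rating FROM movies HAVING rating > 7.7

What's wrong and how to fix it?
Bug: This is a non-aggregate query (no GROUP BY, no aggregates), so in SQLite the HAVING clause is invalid here; a row-level condition belongs in WHERE

Fix: Replace HAVING with WHERE since the condition applies to individual rows

Corrected query:
SELECT id, title, rating FROM movies WHERE rating > 7.7

Result:
id | title       | rating
---+-------------+-------
1  | Superbad    | 9.5   
2  | Mad Max     | 7.8   
4  | Bridesmaids | 8.7   
7  | Gladiator   | 8.1   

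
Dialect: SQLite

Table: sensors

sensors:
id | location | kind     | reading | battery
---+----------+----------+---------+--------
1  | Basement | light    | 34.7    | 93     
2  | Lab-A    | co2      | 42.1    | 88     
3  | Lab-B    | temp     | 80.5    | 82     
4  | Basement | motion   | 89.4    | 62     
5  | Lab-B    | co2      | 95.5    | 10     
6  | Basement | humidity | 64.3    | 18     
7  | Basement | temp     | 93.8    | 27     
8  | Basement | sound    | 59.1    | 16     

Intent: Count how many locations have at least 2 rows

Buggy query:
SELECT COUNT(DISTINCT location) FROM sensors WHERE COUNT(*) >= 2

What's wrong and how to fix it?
Bug: COUNT(*) cannot appear in WHERE; the per-group count doesn't exist yet

Fix: Use a subquery that GROUPs and filters with HAVING, then count its rows

Corrected query:
SELECT COUNT(*) FROM (SELECT location FROM sensors GROUP BY location HAVING COUNT(*) >= 2)

Result:
COUNT(*)
--------
2       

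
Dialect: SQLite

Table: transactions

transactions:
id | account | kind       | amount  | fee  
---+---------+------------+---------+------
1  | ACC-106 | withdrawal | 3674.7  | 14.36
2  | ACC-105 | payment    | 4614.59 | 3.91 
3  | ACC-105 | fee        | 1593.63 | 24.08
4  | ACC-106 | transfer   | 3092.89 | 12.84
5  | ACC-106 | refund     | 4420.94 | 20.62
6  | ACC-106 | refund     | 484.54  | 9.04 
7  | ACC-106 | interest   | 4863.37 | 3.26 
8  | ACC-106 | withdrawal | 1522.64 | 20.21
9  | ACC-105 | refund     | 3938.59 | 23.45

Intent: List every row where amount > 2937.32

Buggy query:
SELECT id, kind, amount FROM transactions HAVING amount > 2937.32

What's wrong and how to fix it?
Bug: This is a non-aggregate query (no GROUP BY, no aggregates), so in SQLite the HAVING clause is invalid here; a row-level condition belongs in WHERE

Fix: Use WHERE for row-level filtering

Corrected query:
SELECT id, kind, amount FROM transactions WHERE amount > 2937.32

Result:
id | kind       | amount 
---+------------+--------
1  | withdrawal | 3674.7 
2  | payment    | 4614.59
4  | transfer   | 3092.89
5  | refund     | 4420.94
7  | interest   | 4863.37
9  | refund     | 3938.59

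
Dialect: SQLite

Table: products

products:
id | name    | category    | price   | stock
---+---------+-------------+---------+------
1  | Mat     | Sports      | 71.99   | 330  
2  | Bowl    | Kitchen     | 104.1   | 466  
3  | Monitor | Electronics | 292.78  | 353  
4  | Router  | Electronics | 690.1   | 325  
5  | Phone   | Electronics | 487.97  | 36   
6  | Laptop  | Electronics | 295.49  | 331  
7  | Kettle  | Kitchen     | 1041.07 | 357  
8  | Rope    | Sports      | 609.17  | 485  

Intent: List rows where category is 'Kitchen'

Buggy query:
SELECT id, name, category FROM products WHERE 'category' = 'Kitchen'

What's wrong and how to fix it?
Bug: Single quotes denote string literals in SQL; the column name is being compared as a constant string

Fix: Reference the column as category without single quotes

Corrected query:
SELECT id, name, category FROM products WHERE category = 'Kitchen'

Result:
id | name   | category
---+--------+---------
2  | Bowl   | Kitchen 
7  | Kettle | Kitchen 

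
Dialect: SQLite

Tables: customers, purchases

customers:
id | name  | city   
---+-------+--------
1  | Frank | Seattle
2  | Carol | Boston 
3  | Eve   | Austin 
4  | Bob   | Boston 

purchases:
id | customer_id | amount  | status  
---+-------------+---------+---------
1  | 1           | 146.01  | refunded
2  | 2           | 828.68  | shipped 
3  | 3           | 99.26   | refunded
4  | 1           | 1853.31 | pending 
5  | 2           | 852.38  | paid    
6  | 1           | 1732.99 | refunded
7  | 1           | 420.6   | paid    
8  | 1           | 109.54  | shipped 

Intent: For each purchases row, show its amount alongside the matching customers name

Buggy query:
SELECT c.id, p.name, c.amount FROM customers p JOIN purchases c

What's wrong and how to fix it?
Bug: JOIN with no ON clause produces a cartesian product; every purchases row pairs with every customers row

Fix: Add ON c.customer_id = p.id to the JOIN

Corrected query:
SELECT c.id, p.name, c.amount FROM customers p JOIN purchases c ON c.customer_id = p.id

Result:
id | name  | amount 
---+-------+--------
1  | Frank | 146.01 
2  | Carol | 828.68 
3  | Eve   | 99.26  
4  | Frank | 1853.31
5  | Carol | 852.38 
6  | Frank | 1732.99
7  | Frank | 420.6  
8  | Frank | 109.54 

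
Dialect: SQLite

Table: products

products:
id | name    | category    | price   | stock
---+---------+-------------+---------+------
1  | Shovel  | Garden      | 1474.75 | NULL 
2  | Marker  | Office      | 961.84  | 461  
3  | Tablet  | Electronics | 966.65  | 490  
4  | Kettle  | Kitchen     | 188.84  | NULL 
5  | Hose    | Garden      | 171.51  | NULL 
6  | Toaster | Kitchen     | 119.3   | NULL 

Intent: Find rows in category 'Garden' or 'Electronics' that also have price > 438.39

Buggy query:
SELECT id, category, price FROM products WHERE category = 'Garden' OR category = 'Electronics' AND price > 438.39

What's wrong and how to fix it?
Bug: AND binds tighter than OR, so this parses as category = 'Garden' OR (category = 'Electronics' AND price > 438.39)

Fix: Group the OR with parentheses (or use IN), then AND the threshold

Corrected query:
SELECT id, category, price FROM products WHERE (category = 'Garden' OR category = 'Electronics') AND price > 438.39

Result:
id | category    | price  
---+-------------+--------
1  | Garden      | 1474.75
3  | Electronics | 966.65 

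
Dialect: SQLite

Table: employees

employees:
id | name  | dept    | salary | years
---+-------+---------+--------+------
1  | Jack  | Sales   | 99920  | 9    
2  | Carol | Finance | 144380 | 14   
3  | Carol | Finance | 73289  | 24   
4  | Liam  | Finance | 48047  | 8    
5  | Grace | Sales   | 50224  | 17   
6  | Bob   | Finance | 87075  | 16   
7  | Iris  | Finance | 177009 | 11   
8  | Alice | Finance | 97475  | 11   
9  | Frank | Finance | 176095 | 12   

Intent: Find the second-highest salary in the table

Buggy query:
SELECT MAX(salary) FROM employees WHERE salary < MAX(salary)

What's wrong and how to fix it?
Bug: The inner MAX is an aggregate inside WHERE, which is not allowed

Fix: Put the inner MAX in a scalar subquery

Corrected query:
SELECT MAX(salary) FROM employees WHERE salary < (SELECT MAX(salary) FROM employees)

Result:
MAX(salary)
-----------
176095     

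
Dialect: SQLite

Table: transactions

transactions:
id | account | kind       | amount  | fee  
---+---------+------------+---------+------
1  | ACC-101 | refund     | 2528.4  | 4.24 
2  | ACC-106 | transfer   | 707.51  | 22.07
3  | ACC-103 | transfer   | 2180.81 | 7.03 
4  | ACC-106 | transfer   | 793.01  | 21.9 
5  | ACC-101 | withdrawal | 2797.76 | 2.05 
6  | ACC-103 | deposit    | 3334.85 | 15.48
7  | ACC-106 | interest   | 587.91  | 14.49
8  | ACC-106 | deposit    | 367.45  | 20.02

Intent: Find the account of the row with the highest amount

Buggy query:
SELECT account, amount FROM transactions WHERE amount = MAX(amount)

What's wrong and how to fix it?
Bug: MAX(amount) is an aggregate and cannot be used directly in WHERE

Fix: Use a subquery: WHERE amount = (SELECT MAX(amount) FROM transactions)

Corrected query:
SELECT account, amount FROM transactions WHERE amount = (SELECT MAX(amount) FROM transactions)

Result:
account | amount 
--------+--------
ACC-103 | 3334.85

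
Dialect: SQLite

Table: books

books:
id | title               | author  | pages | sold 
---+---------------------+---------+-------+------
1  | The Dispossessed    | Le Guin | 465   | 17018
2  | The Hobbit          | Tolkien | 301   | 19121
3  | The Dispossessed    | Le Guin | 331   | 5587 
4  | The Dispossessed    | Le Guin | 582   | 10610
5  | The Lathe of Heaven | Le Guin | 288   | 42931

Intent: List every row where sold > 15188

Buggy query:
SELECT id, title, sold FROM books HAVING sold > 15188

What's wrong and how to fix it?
Bug: HAVING filters the output of aggregation, but this query has no GROUP BY and no aggregate functions, so SQLite rejects it (HAVING clause on a non-aggregate query); the condition here is per row

Fix: Use WHERE for row-level filtering

Corrected query:
SELECT id, title, sold FROM books WHERE sold > 15188

Result:
id | title               | sold 
---+---------------------+------
1  | The Dispossessed    | 17018
2  | The Hobbit          | 19121
5  | The Lathe of Heaven | 42931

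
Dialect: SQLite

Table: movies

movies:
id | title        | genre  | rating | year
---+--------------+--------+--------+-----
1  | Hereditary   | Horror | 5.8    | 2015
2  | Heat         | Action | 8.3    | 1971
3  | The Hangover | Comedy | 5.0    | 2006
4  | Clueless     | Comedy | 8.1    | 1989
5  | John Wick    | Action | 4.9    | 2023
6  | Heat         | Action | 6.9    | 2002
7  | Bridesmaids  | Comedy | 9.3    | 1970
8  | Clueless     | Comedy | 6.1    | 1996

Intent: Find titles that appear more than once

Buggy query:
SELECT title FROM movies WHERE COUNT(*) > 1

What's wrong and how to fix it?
Bug: COUNT(*) is an aggregate and cannot be used in WHERE

Fix: GROUP BY title, then filter groups with HAVING COUNT(*) > 1

Corrected query:
SELECT title FROM movies GROUP BY title HAVING COUNT(*) > 1

Result:
title   
--------
Clueless
Heat    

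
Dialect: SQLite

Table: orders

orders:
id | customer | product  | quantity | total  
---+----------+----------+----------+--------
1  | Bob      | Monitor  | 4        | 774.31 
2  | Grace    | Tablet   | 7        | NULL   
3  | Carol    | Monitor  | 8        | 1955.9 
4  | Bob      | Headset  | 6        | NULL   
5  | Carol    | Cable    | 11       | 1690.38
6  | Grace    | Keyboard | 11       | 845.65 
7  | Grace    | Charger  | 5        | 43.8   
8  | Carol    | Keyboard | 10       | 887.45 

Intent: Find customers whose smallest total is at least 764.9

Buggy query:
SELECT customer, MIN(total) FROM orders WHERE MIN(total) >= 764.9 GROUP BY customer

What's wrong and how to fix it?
Bug: Aggregates like MIN are computed per group after WHERE runs

Fix: Replace WHERE with HAVING after the GROUP BY

Corrected query:
SELECT customer, MIN(total) FROM orders GROUP BY customer HAVING MIN(total) >= 764.9

Result:
customer | MIN(total)
---------+-----------
Bob      | 774.31    
Carol    | 887.45    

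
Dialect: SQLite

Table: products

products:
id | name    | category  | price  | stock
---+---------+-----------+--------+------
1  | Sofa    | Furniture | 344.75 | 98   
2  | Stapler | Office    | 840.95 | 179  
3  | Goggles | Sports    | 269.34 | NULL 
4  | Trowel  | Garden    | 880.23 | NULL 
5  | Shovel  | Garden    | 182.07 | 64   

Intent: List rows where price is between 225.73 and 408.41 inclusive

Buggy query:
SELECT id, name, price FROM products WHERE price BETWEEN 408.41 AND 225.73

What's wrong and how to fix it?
Bug: BETWEEN expects the lower bound first; with 408.41 AND 225.73 the range is empty

Fix: Write BETWEEN 225.73 AND 408.41

Corrected query:
SELECT id, name, price FROM products WHERE price BETWEEN 225.73 AND 408.41

Result:
id | name    | price 
---+---------+-------
1  | Sofa    | 344.75
3  | Goggles | 269.34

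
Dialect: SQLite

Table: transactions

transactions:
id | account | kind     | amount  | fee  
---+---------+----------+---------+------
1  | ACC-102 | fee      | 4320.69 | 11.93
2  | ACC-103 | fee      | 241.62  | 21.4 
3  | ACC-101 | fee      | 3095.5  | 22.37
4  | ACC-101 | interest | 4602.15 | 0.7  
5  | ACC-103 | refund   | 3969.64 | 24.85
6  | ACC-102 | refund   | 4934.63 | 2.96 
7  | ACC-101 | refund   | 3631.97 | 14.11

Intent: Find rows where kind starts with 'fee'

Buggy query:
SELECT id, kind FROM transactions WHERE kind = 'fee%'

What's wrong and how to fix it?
Bug: Wildcards only work with LIKE; '=' treats '%' as a literal character

Fix: Replace '=' with LIKE so 'fee%' is treated as a pattern

Corrected query:
SELECT id, kind FROM transactions WHERE kind LIKE 'fee%'

Result:
id | kind
---+-----
1  | fee 
2  | fee 
3  | fee 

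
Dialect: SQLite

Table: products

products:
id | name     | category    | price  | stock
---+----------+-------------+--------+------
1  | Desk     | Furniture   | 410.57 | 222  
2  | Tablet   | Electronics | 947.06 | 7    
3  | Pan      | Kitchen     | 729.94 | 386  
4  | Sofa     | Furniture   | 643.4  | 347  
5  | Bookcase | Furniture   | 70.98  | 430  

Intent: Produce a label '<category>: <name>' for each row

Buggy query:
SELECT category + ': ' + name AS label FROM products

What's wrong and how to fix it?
Bug: '+' is numeric addition; on text columns SQLite converts them to 0 instead of concatenating

Fix: Replace + with || to concatenate text

Corrected query:
SELECT category || ': ' || name AS label FROM products

Result:
label              
-------------------
Furniture: Desk    
Electronics: Tablet
Kitchen: Pan       
Furniture: Sofa    
Furniture: Bookcase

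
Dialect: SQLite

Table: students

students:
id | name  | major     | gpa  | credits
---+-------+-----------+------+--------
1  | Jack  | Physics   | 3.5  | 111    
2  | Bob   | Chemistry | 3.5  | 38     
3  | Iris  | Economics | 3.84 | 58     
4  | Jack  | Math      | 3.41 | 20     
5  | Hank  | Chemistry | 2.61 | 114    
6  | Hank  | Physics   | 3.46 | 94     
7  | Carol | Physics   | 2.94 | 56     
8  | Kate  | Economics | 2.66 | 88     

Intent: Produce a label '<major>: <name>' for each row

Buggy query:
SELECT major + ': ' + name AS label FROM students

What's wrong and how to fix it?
Bug: '+' is numeric addition; on text columns SQLite converts them to 0 instead of concatenating

Fix: Replace + with || to concatenate text

Corrected query:
SELECT major || ': ' || name AS label FROM students

Result:
label          
---------------
Physics: Jack  
Chemistry: Bob 
Economics: Iris
Math: Jack     
Chemistry: Hank
Physics: Hank  
Physics: Carol 
Economics: Kate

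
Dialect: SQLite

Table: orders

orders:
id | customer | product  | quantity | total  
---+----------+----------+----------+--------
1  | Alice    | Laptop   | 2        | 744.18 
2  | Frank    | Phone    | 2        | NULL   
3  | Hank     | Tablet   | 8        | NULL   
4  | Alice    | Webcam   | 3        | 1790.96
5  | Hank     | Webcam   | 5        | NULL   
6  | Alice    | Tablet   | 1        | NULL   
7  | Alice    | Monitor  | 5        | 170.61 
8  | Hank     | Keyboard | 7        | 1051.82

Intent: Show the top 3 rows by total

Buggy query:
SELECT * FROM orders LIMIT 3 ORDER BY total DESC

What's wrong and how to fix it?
Bug: LIMIT must come after ORDER BY

Fix: Swap the clauses: ORDER BY first, then LIMIT

Corrected query:
SELECT * FROM orders ORDER BY total DESC LIMIT 3

Result:
id | customer | product  | quantity | total  
---+----------+----------+----------+--------
4  | Alice    | Webcam   | 3        | 1790.96
8  | Hank     | Keyboard | 7        | 1051.82
1  | Alice    | Laptop   | 2        | 744.18 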